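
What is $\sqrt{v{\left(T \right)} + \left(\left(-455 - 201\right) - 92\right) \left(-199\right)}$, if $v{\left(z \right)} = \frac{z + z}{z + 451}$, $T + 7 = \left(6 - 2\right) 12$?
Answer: $\frac{\sqrt{5358678}}{6} \approx 385.81$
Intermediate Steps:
$T = 41$ ($T = -7 + \left(6 - 2\right) 12 = -7 + 4 \cdot 12 = -7 + 48 = 41$)
$v{\left(z \right)} = \frac{2 z}{451 + z}$
$\sqrt{v{\left(T \right)} + \left(\left(-455 - 201\right) - 92\right) \left(-199\right)} = \sqrt{2 \cdot 41 \frac{1}{451 + 41} + \left(\left(-455 - 201\right) - 92\right) \left(-199\right)} = \sqrt{2 \cdot 41 \cdot \frac{1}{492} + \left(-656 - 92\right) \left(-199\right)} = \sqrt{2 \cdot 41 \cdot \frac{1}{492} - -148852} = \sqrt{\frac{1}{6} + 148852} = \sqrt{\frac{893113}{6}} = \frac{\sqrt{5358678}}{6}$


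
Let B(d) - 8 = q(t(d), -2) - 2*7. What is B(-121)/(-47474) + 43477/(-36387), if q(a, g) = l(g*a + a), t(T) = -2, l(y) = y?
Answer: -1031940775/863718219 ≈ -1.1948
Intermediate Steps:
q(a, g) = a + a*g (q(a, g) = g*a + a = a*g + a = a + a*g)
B(d) = -4 (B(d) = 8 + (-2*(1 - 2) - 2*7) = 8 + (-2*(-1) - 14) = 8 + (2 - 14) = 8 - 12 = -4)
B(-121)/(-47474) + 43477/(-36387) = -4/(-47474) + 43477/(-36387) = -4*(-1/47474) + 43477*(-1/36387) = 2/23737 - 43477/36387 = -1031940775/863718219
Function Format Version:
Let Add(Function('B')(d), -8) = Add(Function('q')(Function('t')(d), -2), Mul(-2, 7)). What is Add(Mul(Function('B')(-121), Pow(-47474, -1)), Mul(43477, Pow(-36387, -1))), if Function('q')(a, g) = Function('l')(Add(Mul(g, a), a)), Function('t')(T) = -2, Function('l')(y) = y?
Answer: Rational(-1031940775, 863718219) ≈ -1.1948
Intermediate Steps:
Function('q')(a, g) = Add(a, Mul(a, g)) (Function('q')(a, g) = Add(Mul(g, a), a) = Add(Mul(a, g), a) = Add(a, Mul(a, g)))
Function('B')(d) = -4 (Function('B')(d) = Add(8, Add(Mul(-2, Add(1, -2)), Mul(-2, 7))) = Add(8, Add(Mul(-2, -1), -14)) = Add(8, Add(2, -14)) = Add(8, -12) = -4)
Add(Mul(Function('B')(-121), Pow(-47474, -1)), Mul(43477, Pow(-36387, -1))) = Add(Mul(-4, Pow(-47474, -1)), Mul(43477, Pow(-36387, -1))) = Add(Mul(-4, Rational(-1, 47474)), Mul(43477, Rational(-1, 36387))) = Add(Rational(2, 23737), Rational(-43477, 36387)) = Rational(-1031940775, 863718219)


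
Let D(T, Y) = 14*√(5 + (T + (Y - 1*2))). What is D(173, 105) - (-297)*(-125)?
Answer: -37125 + 14*√281 ≈ -36890.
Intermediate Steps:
D(T, Y) = 14*√(3 + T + Y) (D(T, Y) = 14*√(5 + (T + (Y - 2))) = 14*√(5 + (T + (-2 + Y))) = 14*√(5 + (-2 + T + Y)) = 14*√(3 + T + Y))
D(173, 105) - (-297)*(-125) = 14*√(3 + 173 + 105) - (-297)*(-125) = 14*√281 - 1*37125 = 14*√281 - 37125 = -37125 + 14*√281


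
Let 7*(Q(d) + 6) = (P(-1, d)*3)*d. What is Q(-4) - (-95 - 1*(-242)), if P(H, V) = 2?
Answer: -1095/7 ≈ -156.43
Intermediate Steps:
Q(d) = -6 + 6*d/7 (Q(d) = -6 + ((2*3)*d)/7 = -6 + (6*d)/7 = -6 + 6*d/7)
Q(-4) - (-95 - 1*(-242)) = (-6 + (6/7)*(-4)) - (-95 - 1*(-242)) = (-6 - 24/7) - (-95 + 242) = -66/7 - 1*147 = -66/7 - 147 = -1095/7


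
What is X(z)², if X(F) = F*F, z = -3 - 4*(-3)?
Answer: 6561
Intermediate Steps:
z = 9 (z = -3 + 12 = 9)
X(F) = F²
X(z)² = (9²)² = 81² = 6561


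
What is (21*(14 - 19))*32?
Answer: -3360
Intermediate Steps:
(21*(14 - 19))*32 = (21*(-5))*32 = -105*32 = -3360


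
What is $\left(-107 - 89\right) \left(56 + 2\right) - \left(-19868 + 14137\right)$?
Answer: $-5637$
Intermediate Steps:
$\left(-107 - 89\right) \left(56 + 2\right) - \left(-19868 + 14137\right) = \left(-196\right) 58 - -5731 = -11368 + 5731 = -5637$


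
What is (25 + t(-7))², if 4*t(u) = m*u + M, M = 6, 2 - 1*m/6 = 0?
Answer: 121/4 ≈ 30.250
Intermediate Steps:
m = 12 (m = 12 - 6*0 = 12 + 0 = 12)
t(u) = 3/2 + 3*u (t(u) = (12*u + 6)/4 = (6 + 12*u)/4 = 3/2 + 3*u)
(25 + t(-7))² = (25 + (3/2 + 3*(-7)))² = (25 + (3/2 - 21))² = (25 - 39/2)² = (11/2)² = 121/4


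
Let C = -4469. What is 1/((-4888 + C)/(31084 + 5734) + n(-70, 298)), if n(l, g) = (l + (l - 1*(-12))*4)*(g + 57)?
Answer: -36818/3947267137 ≈ -9.3275e-6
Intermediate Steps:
n(l, g) = (48 + 5*l)*(57 + g) (n(l, g) = (l + (l + 12)*4)*(57 + g) = (l + (12 + l)*4)*(57 + g) = (l + (48 + 4*l))*(57 + g) = (48 + 5*l)*(57 + g))
1/((-4888 + C)/(31084 + 5734) + n(-70, 298)) = 1/((-4888 - 4469)/(31084 + 5734) + (2736 + 48*298 + 285*(-70) + 5*298*(-70))) = 1/(-9357/36818 + (2736 + 14304 - 19950 - 104300)) = 1/(-9357*1/36818 - 107210) = 1/(-9357/36818 - 107210) = 1/(-3947267137/36818) = -36818/3947267137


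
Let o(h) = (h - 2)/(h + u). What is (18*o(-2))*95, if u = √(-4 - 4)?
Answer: 1140 + 1140*I*√2 ≈ 1140.0 + 1612.2*I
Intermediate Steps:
u = 2*I*√2 (u = √(-8) = 2*I*√2 ≈ 2.8284*I)
o(h) = (-2 + h)/(h + 2*I*√2) (o(h) = (h - 2)/(h + 2*I*√2) = (-2 + h)/(h + 2*I*√2))
(18*o(-2))*95 = (18*((-2 - 2)/(-2 + 2*I*√2)))*95 = (18*(-4/(-2 + 2*I*√2)))*95 = -72/(-2 + 2*I*√2)*95 = -6840/(-2 + 2*I*√2)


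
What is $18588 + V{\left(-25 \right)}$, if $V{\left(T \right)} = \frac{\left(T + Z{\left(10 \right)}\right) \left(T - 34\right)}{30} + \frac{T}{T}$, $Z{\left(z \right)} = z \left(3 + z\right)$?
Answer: $\frac{36765}{2} \approx 18383.0$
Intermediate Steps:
$V{\left(T \right)} = 1 + \frac{\left(-34 + T\right) \left(130 + T\right)}{30}$ ($V{\left(T \right)} = \frac{\left(T + 10 \left(3 + 10\right)\right) \left(T - 34\right)}{30} + \frac{T}{T} = \left(T + 10 \cdot 13\right) \left(-34 + T\right) \frac{1}{30} + 1 = \left(T + 130\right) \left(-34 + T\right) \frac{1}{30} + 1 = \left(130 + T\right) \left(-34 + T\right) \frac{1}{30} + 1 = \left(-34 + T\right) \left(130 + T\right) \frac{1}{30} + 1 = \frac{\left(-34 + T\right) \left(130 + T\right)}{30} + 1 = 1 + \frac{\left(-34 + T\right) \left(130 + T\right)}{30}$)
$18588 + V{\left(-25 \right)} = 18588 + \left(- \frac{439}{3} + \frac{\left(-25\right)^{2}}{30} + \frac{16}{5} \left(-25\right)\right) = 18588 - \frac{411}{2} = \frac{36765}{2}$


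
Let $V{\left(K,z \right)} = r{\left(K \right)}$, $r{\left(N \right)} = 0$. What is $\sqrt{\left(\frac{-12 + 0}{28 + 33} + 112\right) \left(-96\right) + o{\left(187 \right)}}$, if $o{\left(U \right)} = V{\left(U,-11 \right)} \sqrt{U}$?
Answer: $\frac{8 i \sqrt{624030}}{61} \approx 103.6 i$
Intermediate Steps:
$V{\left(K,z \right)} = 0$
$o{\left(U \right)} = 0$ ($o{\left(U \right)} = 0 \sqrt{U} = 0$)
$\sqrt{\left(\frac{-12 + 0}{28 + 33} + 112\right) \left(-96\right) + o{\left(187 \right)}} = \sqrt{\left(\frac{-12 + 0}{28 + 33} + 112\right) \left(-96\right) + 0} = \sqrt{\left(- \frac{12}{61} + 112\right) \left(-96\right) + 0} = \sqrt{\frac{6820}{61} \left(-96\right) + 0} = \sqrt{- \frac{654720}{61} + 0} = \sqrt{- \frac{654720}{61}} = \frac{8 i \sqrt{624030}}{61}$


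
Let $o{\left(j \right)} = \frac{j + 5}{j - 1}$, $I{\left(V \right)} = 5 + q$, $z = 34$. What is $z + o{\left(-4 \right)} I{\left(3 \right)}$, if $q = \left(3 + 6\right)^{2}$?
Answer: $\frac{84}{5} \approx 16.8$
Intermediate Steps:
$q = 81$ ($q = 9^{2} = 81$)
$I{\left(V \right)} = 86$ ($I{\left(V \right)} = 5 + 81 = 86$)
$o{\left(j \right)} = \frac{5 + j}{-1 + j}$
$z + o{\left(-4 \right)} I{\left(3 \right)} = 34 + \frac{5 - 4}{-1 - 4} \cdot 86 = 34 + \frac{1}{-5} \cdot 1 \cdot 86 = 34 + \left(- \frac{1}{5}\right) 1 \cdot 86 = 34 - \frac{86}{5} = \frac{84}{5}$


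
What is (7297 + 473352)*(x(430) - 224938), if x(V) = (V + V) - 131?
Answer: -107765831641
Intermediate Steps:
x(V) = -131 + 2*V (x(V) = 2*V - 131 = -131 + 2*V)
(7297 + 473352)*(x(430) - 224938) = (7297 + 473352)*((-131 + 2*430) - 224938) = 480649*((-131 + 860) - 224938) = 480649*(729 - 224938) = 480649*(-224209) = -107765831641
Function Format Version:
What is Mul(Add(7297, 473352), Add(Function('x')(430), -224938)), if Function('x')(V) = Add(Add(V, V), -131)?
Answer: -107765831641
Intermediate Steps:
Function('x')(V) = Add(-131, Mul(2, V)) (Function('x')(V) = Add(Mul(2, V), -131) = Add(-131, Mul(2, V)))
Mul(Add(7297, 473352), Add(Function('x')(430), -224938)) = Mul(Add(7297, 473352), Add(Add(-131, Mul(2, 430)), -224938)) = Mul(480649, Add(Add(-131, 860), -224938)) = Mul(480649, Add(729, -224938)) = Mul(480649, -224209) = -107765831641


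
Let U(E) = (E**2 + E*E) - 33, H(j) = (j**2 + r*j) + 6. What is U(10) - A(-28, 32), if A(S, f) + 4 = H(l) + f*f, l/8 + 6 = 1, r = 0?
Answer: -2459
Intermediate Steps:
l = -40 (l = -48 + 8*1 = -48 + 8 = -40)
H(j) = 6 + j**2 (H(j) = (j**2 + 0*j) + 6 = (j**2 + 0) + 6 = j**2 + 6 = 6 + j**2)
A(S, f) = 1602 + f**2 (A(S, f) = -4 + ((6 + (-40)**2) + f*f) = -4 + ((6 + 1600) + f**2) = -4 + (1606 + f**2) = 1602 + f**2)
U(E) = -33 + 2*E**2 (U(E) = (E**2 + E**2) - 33 = 2*E**2 - 33 = -33 + 2*E**2)
U(10) - A(-28, 32) = (-33 + 2*10**2) - (1602 + 32**2) = (-33 + 2*100) - (1602 + 1024) = (-33 + 200) - 1*2626 = 167 - 2626 = -2459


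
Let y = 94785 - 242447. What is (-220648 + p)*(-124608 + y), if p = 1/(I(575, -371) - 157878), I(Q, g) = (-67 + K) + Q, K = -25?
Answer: 1891127082844294/31479 ≈ 6.0076e+10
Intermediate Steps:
y = -147662
I(Q, g) = -92 + Q (I(Q, g) = (-67 - 25) + Q = -92 + Q)
p = -1/157395 (p = 1/((-92 + 575) - 157878) = 1/(483 - 157878) = 1/(-157395) = -1/157395 ≈ -6.3534e-6)
(-220648 + p)*(-124608 + y) = (-220648 - 1/157395)*(-124608 - 147662) = -34728891961/157395*(-272270) = 1891127082844294/31479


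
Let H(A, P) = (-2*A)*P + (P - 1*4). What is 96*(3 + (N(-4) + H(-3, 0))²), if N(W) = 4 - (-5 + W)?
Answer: 8064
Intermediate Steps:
N(W) = 9 - W (N(W) = 4 - (-5 + W) = 4 + (5 - W) = 9 - W)
H(A, P) = -4 + P - 2*A*P (H(A, P) = -2*A*P + (P - 4) = -2*A*P + (-4 + P) = -4 + P - 2*A*P)
96*(3 + (N(-4) + H(-3, 0))²) = 96*(3 + ((9 - 1*(-4)) + (-4 + 0 - 2*(-3)*0))²) = 96*(3 + ((9 + 4) + (-4 + 0 + 0))²) = 96*(3 + (13 - 4)²) = 96*(3 + 9²) = 96*(3 + 81) = 96*84 = 8064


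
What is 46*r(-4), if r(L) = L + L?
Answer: -368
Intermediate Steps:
r(L) = 2*L
46*r(-4) = 46*(2*(-4)) = 46*(-8) = -368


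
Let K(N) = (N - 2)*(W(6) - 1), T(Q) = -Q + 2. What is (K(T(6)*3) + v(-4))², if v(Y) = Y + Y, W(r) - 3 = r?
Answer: 14400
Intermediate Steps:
T(Q) = 2 - Q
W(r) = 3 + r
K(N) = -16 + 8*N (K(N) = (N - 2)*((3 + 6) - 1) = (-2 + N)*(9 - 1) = (-2 + N)*8 = -16 + 8*N)
v(Y) = 2*Y
(K(T(6)*3) + v(-4))² = ((-16 + 8*((2 - 1*6)*3)) + 2*(-4))² = ((-16 + 8*((2 - 6)*3)) - 8)² = ((-16 + 8*(-4*3)) - 8)² = ((-16 + 8*(-12)) - 8)² = ((-16 - 96) - 8)² = (-112 - 8)² = (-120)² = 14400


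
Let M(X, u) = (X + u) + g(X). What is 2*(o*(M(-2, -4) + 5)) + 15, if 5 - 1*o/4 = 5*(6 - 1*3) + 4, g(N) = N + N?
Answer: 575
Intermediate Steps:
g(N) = 2*N
o = -56 (o = 20 - 4*(5*(6 - 1*3) + 4) = 20 - 4*(5*(6 - 3) + 4) = 20 - 4*(5*3 + 4) = 20 - 4*(15 + 4) = 20 - 4*19 = 20 - 76 = -56)
M(X, u) = u + 3*X (M(X, u) = (X + u) + 2*X = u + 3*X)
2*(o*(M(-2, -4) + 5)) + 15 = 2*(-56*((-4 + 3*(-2)) + 5)) + 15 = 2*(-56*((-4 - 6) + 5)) + 15 = 2*(-56*(-10 + 5)) + 15 = 2*(-56*(-5)) + 15 = 2*280 + 15 = 560 + 15 = 575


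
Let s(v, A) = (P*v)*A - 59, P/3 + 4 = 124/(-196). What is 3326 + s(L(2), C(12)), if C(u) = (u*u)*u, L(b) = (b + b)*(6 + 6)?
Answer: -56324781/49 ≈ -1.1495e+6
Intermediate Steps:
P = -681/49 (P = -12 + 3*(124/(-196)) = -12 + 3*(124*(-1/196)) = -12 + 3*(-31/49) = -12 - 93/49 = -681/49 ≈ -13.898)
L(b) = 24*b (L(b) = (2*b)*12 = 24*b)
C(u) = u**3 (C(u) = u**2*u = u**3)
s(v, A) = -59 - 681*A*v/49 (s(v, A) = (-681*v/49)*A - 59 = -681*A*v/49 - 59 = -59 - 681*A*v/49)
3326 + s(L(2), C(12)) = 3326 + (-59 - 681/49*12**3*24*2) = 3326 + (-59 - 681/49*1728*48) = 3326 + (-59 - 56484864/49) = 3326 - 56487755/49 = -56324781/49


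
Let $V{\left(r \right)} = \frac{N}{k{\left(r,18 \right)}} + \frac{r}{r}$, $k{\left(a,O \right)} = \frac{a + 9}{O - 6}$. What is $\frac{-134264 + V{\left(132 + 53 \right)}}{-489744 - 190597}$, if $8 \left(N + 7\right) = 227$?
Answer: $\frac{52093531}{263972308} \approx 0.19734$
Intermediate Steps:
$N = \frac{171}{8}$ ($N = -7 + \frac{1}{8} \cdot 227 = -7 + \frac{227}{8} = \frac{171}{8} \approx 21.375$)
$k{\left(a,O \right)} = \frac{9 + a}{-6 + O}$
$V{\left(r \right)} = 1 + \frac{171}{8 \left(\frac{3}{4} + \frac{r}{12}\right)}$ ($V{\left(r \right)} = \frac{171}{8 \frac{9 + r}{-6 + 18}} + \frac{r}{r} = \frac{171}{8 \frac{9 + r}{12}} + 1 = \frac{171}{8 \left(\frac{3}{4} + \frac{r}{12}\right)} + 1 = 1 + \frac{171}{8 \left(\frac{3}{4} + \frac{r}{12}\right)}$)
$\frac{-134264 + V{\left(132 + 53 \right)}}{-489744 - 190597} = \frac{-134264 + \frac{\frac{531}{2} + \left(132 + 53\right)}{9 + \left(132 + 53\right)}}{-489744 - 190597} = \frac{-134264 + \frac{\frac{531}{2} + 185}{9 + 185}}{-680341} = \left(-134264 + \frac{1}{194} \cdot \frac{901}{2}\right) \left(- \frac{1}{680341}\right) = \left(-134264 + \frac{901}{388}\right) \left(- \frac{1}{680341}\right) = \left(- \frac{52093531}{388}\right) \left(- \frac{1}{680341}\right) = \frac{52093531}{263972308}$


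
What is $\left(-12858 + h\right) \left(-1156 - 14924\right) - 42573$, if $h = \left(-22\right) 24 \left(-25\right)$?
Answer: $-5541933$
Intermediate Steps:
$h = 13200$ ($h = \left(-528\right) \left(-25\right) = 13200$)
$\left(-12858 + h\right) \left(-1156 - 14924\right) - 42573 = \left(-12858 + 13200\right) \left(-1156 - 14924\right) - 42573 = 342 \left(-16080\right) - 42573 = -5499360 - 42573 = -5541933$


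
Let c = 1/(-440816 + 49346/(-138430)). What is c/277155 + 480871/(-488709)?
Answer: -90364263794487892000/91837164217374360603 ≈ -0.98396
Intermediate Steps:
c = -69215/30511104113 (c = 1/(-440816 + 49346*(-1/138430)) = 1/(-440816 - 24673/69215) = 1/(-30511104113/69215) = -69215/30511104113 ≈ -2.2685e-6)
c/277155 + 480871/(-488709) = -69215/30511104113/277155 + 480871/(-488709) = -69215/30511104113*1/277155 + 480871*(-1/488709) = -13843/1691261012087703 - 480871/488709 = -90364263794487892000/91837164217374360603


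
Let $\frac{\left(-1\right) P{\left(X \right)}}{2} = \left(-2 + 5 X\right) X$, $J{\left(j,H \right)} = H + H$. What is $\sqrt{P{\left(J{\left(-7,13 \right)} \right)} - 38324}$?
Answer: $2 i \sqrt{11245} \approx 212.08 i$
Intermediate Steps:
$J{\left(j,H \right)} = 2 H$
$P{\left(X \right)} = - 2 X \left(-2 + 5 X\right)$ ($P{\left(X \right)} = - 2 \left(-2 + 5 X\right) X = - 2 X \left(-2 + 5 X\right)$)
$\sqrt{P{\left(J{\left(-7,13 \right)} \right)} - 38324} = \sqrt{2 \cdot 2 \cdot 13 \left(2 - 5 \cdot 2 \cdot 13\right) - 38324} = \sqrt{2 \cdot 26 \left(2 - 130\right) - 38324} = \sqrt{2 \cdot 26 \left(-128\right) - 38324} = \sqrt{-6656 - 38324} = \sqrt{-44980} = 2 i \sqrt{11245}$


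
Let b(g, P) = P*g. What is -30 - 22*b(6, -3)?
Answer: 366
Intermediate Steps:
-30 - 22*b(6, -3) = -30 - (-66)*6 = -30 - 22*(-18) = -30 + 396 = 366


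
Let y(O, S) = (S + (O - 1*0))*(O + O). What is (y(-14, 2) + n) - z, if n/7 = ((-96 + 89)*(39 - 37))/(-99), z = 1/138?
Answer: 1534619/4554 ≈ 336.98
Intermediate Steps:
y(O, S) = 2*O*(O + S) (y(O, S) = (S + (O + 0))*(2*O) = (S + O)*(2*O) = (O + S)*(2*O) = 2*O*(O + S))
z = 1/138 ≈ 0.0072464
n = 98/99 (n = 7*(((-96 + 89)*(39 - 37))/(-99)) = 7*(-7*2*(-1/99)) = 7*(-14*(-1/99)) = 7*(14/99) = 98/99 ≈ 0.98990)
(y(-14, 2) + n) - z = (2*(-14)*(-14 + 2) + 98/99) - 1*1/138 = (2*(-14)*(-12) + 98/99) - 1/138 = (336 + 98/99) - 1/138 = 33362/99 - 1/138 = 1534619/4554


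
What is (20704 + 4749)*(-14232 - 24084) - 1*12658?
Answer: -975269806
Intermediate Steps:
(20704 + 4749)*(-14232 - 24084) - 1*12658 = 25453*(-38316) - 12658 = -975257148 - 12658 = -975269806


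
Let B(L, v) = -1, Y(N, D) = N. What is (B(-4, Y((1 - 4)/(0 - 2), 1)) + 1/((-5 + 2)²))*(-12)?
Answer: 32/3 ≈ 10.667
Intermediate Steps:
(B(-4, Y((1 - 4)/(0 - 2), 1)) + 1/((-5 + 2)²))*(-12) = (-1 + 1/((-5 + 2)²))*(-12) = (-1 + 1/((-3)²))*(-12) = (-1 + 1/9)*(-12) = (-1 + ⅑)*(-12) = -8/9*(-12) = 32/3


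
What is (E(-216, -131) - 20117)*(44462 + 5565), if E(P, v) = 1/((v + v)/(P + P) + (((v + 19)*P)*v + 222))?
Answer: -688864794416873923/684488749 ≈ -1.0064e+9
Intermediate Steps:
E(P, v) = 1/(222 + v/P + P*v*(19 + v)) (E(P, v) = 1/((2*v)/((2*P)) + (((19 + v)*P)*v + 222)) = 1/((2*v)*(1/(2*P)) + ((P*(19 + v))*v + 222)) = 1/(v/P + (P*v*(19 + v) + 222)) = 1/(v/P + (222 + P*v*(19 + v))) = 1/(222 + v/P + P*v*(19 + v)))
(E(-216, -131) - 20117)*(44462 + 5565) = (-216/(-131 + 222*(-216) + (-216)**2*(-131)**2 + 19*(-131)*(-216)**2) - 20117)*(44462 + 5565) = (-216/(-131 - 47952 + 46656*17161 + 19*(-131)*46656) - 20117)*50027 = (-216/(-131 - 47952 + 800663616 - 116126784) - 20117)*50027 = (-216/684488749 - 20117)*50027 = -13769860163849/684488749*50027 = -688864794416873923/684488749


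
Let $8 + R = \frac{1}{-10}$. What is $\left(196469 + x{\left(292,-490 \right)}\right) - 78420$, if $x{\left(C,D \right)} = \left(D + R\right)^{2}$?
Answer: $\frac{36615261}{100} \approx 3.6615 \cdot 10^{5}$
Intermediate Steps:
$R = - \frac{81}{10}$ ($R = -8 + \frac{1}{-10} = -8 - \frac{1}{10} = - \frac{81}{10} \approx -8.1$)
$x{\left(C,D \right)} = \left(- \frac{81}{10} + D\right)^{2}$ ($x{\left(C,D \right)} = \left(D - \frac{81}{10}\right)^{2} = \left(- \frac{81}{10} + D\right)^{2}$)
$\left(196469 + x{\left(292,-490 \right)}\right) - 78420 = \left(196469 + \frac{\left(-81 + 10 \left(-490\right)\right)^{2}}{100}\right) - 78420 = \left(196469 + \frac{\left(-81 - 4900\right)^{2}}{100}\right) - 78420 = \left(196469 + \frac{\left(-4981\right)^{2}}{100}\right) - 78420 = \left(196469 + \frac{1}{100} \cdot 24810361\right) - 78420 = \left(196469 + \frac{24810361}{100}\right) - 78420 = \frac{44457261}{100} - 78420 = \frac{36615261}{100}$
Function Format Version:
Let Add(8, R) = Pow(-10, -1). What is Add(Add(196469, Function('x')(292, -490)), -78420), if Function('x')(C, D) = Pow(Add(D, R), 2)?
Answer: Rational(36615261, 100) ≈ 3.6615e+5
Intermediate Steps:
R = Rational(-81, 10) (R = Add(-8, Pow(-10, -1)) = Add(-8, Rational(-1, 10)) = Rational(-81, 10) ≈ -8.1000)
Function('x')(C, D) = Pow(Add(Rational(-81, 10), D), 2) (Function('x')(C, D) = Pow(Add(D, Rational(-81, 10)), 2) = Pow(Add(Rational(-81, 10), D), 2))
Add(Add(196469, Function('x')(292, -490)), -78420) = Add(Add(196469, Mul(Rational(1, 100), Pow(Add(-81, Mul(10, -490)), 2))), -78420) = Add(Add(196469, Mul(Rational(1, 100), Pow(Add(-81, -4900), 2))), -78420) = Add(Add(196469, Mul(Rational(1, 100), Pow(-4981, 2))), -78420) = Add(Add(196469, Mul(Rational(1, 100), 24810361)), -78420) = Add(Add(196469, Rational(24810361, 100)), -78420) = Add(Rational(44457261, 100), -78420) = Rational(36615261, 100)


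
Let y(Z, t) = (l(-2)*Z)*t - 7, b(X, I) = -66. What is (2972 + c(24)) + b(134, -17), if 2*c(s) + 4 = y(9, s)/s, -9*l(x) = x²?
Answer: 139289/48 ≈ 2901.9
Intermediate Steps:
l(x) = -x²/9
y(Z, t) = -7 - 4*Z*t/9 (y(Z, t) = ((-⅑*(-2)²)*Z)*t - 7 = ((-⅑*4)*Z)*t - 7 = (-4*Z/9)*t - 7 = -4*Z*t/9 - 7 = -7 - 4*Z*t/9)
c(s) = -2 + (-7 - 4*s)/(2*s) (c(s) = -2 + ((-7 - 4/9*9*s)/s)/2 = -2 + ((-7 - 4*s)/s)/2 = -2 + (-7 - 4*s)/(2*s))
(2972 + c(24)) + b(134, -17) = (2972 + (-4 - 7/2/24)) - 66 = (2972 + (-4 - 7/2*1/24)) - 66 = (2972 + (-4 - 7/48)) - 66 = (2972 - 199/48) - 66 = 142457/48 - 66 = 139289/48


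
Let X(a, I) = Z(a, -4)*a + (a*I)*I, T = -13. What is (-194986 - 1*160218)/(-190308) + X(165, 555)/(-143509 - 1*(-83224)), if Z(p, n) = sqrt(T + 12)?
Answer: -160847068456/191211963 - 11*I/4019 ≈ -841.2 - 0.002737*I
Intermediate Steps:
Z(p, n) = I (Z(p, n) = sqrt(-13 + 12) = sqrt(-1) = I)
X(a, I) = I*a + a*I**2 (X(a, I) = I*a + (a*I)*I = I*a + (I*a)*I = I*a + a*I**2)
(-194986 - 1*160218)/(-190308) + X(165, 555)/(-143509 - 1*(-83224)) = (-194986 - 1*160218)/(-190308) + (165*(I + 555**2))/(-143509 - 1*(-83224)) = (-194986 - 160218)*(-1/190308) + (165*(I + 308025))/(-143509 + 83224) = -355204*(-1/190308) + (165*(308025 + I))/(-60285) = 88801/47577 + (50824125 + 165*I)*(-1/60285) = 88801/47577 + (-3388275/4019 - 11*I/4019) = -160847068456/191211963 - 11*I/4019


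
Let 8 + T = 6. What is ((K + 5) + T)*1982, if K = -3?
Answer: 0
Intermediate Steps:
T = -2 (T = -8 + 6 = -2)
((K + 5) + T)*1982 = ((-3 + 5) - 2)*1982 = (2 - 2)*1982 = 0*1982 = 0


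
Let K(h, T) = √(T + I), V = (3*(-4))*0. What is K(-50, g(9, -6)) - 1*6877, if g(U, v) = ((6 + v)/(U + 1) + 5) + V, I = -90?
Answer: -6877 + I*√85 ≈ -6877.0 + 9.2195*I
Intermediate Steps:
V = 0 (V = -12*0 = 0)
g(U, v) = 5 + (6 + v)/(1 + U) (g(U, v) = ((6 + v)/(U + 1) + 5) + 0 = ((6 + v)/(1 + U) + 5) + 0 = (5 + (6 + v)/(1 + U)) + 0 = 5 + (6 + v)/(1 + U))
K(h, T) = √(-90 + T) (K(h, T) = √(T - 90) = √(-90 + T))
K(-50, g(9, -6)) - 1*6877 = √(-90 + (11 - 6 + 5*9)/(1 + 9)) - 1*6877 = √(-90 + (11 - 6 + 45)/10) - 6877 = √(-90 + (⅒)*50) - 6877 = √(-90 + 5) - 6877 = √(-85) - 6877 = I*√85 - 6877 = -6877 + I*√85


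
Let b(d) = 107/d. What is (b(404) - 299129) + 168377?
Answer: -52823701/404 ≈ -1.3075e+5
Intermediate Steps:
(b(404) - 299129) + 168377 = (107/404 - 299129) + 168377 = -120848009/404 + 168377 = -52823701/404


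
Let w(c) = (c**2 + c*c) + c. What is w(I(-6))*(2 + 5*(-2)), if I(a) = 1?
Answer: -24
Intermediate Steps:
w(c) = c + 2*c**2 (w(c) = (c**2 + c**2) + c = 2*c**2 + c = c + 2*c**2)
w(I(-6))*(2 + 5*(-2)) = (1*(1 + 2*1))*(2 + 5*(-2)) = (1*(1 + 2))*(2 - 10) = (1*3)*(-8) = 3*(-8) = -24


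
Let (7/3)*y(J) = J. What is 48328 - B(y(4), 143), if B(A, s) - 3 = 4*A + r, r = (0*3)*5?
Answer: 338227/7 ≈ 48318.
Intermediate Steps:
r = 0 (r = 0*5 = 0)
y(J) = 3*J/7
B(A, s) = 3 + 4*A (B(A, s) = 3 + (4*A + 0) = 3 + 4*A)
48328 - B(y(4), 143) = 48328 - (3 + 4*((3/7)*4)) = 48328 - (3 + 4*(12/7)) = 48328 - (3 + 48/7) = 48328 - 1*69/7 = 48328 - 69/7 = 338227/7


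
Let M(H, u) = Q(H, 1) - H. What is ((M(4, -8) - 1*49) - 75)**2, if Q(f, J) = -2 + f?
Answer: 15876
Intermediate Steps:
M(H, u) = -2 (M(H, u) = (-2 + H) - H = -2)
((M(4, -8) - 1*49) - 75)**2 = ((-2 - 1*49) - 75)**2 = ((-2 - 49) - 75)**2 = (-51 - 75)**2 = (-126)**2 = 15876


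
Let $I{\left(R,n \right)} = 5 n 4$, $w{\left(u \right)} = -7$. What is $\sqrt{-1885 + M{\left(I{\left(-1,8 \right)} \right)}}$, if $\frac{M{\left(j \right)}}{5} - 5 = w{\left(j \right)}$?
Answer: $i \sqrt{1895} \approx 43.532 i$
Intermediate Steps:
$I{\left(R,n \right)} = 20 n$
$M{\left(j \right)} = -10$ ($M{\left(j \right)} = 25 + 5 \left(-7\right) = 25 - 35 = -10$)
$\sqrt{-1885 + M{\left(I{\left(-1,8 \right)} \right)}} = \sqrt{-1885 - 10} = \sqrt{-1895} = i \sqrt{1895}$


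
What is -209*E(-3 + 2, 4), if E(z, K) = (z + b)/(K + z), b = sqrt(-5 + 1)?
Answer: 209/3 - 418*I/3 ≈ 69.667 - 139.33*I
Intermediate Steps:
b = 2*I (b = sqrt(-4) = 2*I ≈ 2.0*I)
E(z, K) = (z + 2*I)/(K + z)
-209*E(-3 + 2, 4) = -209*((-3 + 2) + 2*I)/(4 + (-3 + 2)) = -209*(-1 + 2*I)/(4 - 1) = -209*(-1 + 2*I)/3 = -209*(-1/3 + 2*I/3) = 209/3 - 418*I/3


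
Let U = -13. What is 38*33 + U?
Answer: 1241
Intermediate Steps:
38*33 + U = 38*33 - 13 = 1254 - 13 = 1241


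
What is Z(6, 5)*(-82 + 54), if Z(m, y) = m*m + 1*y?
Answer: -1148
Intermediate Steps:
Z(m, y) = y + m² (Z(m, y) = m² + y = y + m²)
Z(6, 5)*(-82 + 54) = (5 + 6²)*(-82 + 54) = (5 + 36)*(-28) = 41*(-28) = -1148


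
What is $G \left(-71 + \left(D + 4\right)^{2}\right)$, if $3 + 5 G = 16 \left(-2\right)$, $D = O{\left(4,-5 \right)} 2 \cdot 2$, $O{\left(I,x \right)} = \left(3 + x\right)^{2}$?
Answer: $-2303$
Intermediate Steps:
$D = 16$ ($D = \left(3 - 5\right)^{2} \cdot 2 \cdot 2 = \left(-2\right)^{2} \cdot 2 \cdot 2 = 4 \cdot 2 \cdot 2 = 8 \cdot 2 = 16$)
$G = -7$ ($G = - \frac{3}{5} + \frac{16 \left(-2\right)}{5} = - \frac{3}{5} + \frac{1}{5} \left(-32\right) = - \frac{3}{5} - \frac{32}{5} = -7$)
$G \left(-71 + \left(D + 4\right)^{2}\right) = - 7 \left(-71 + \left(16 + 4\right)^{2}\right) = - 7 \left(-71 + 20^{2}\right) = - 7 \left(-71 + 400\right) = \left(-7\right) 329 = -2303$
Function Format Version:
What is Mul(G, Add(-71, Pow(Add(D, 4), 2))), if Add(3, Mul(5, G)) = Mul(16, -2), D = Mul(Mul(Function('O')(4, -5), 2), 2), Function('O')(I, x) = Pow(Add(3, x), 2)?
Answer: -2303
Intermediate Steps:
D = 16 (D = Mul(Mul(Pow(Add(3, -5), 2), 2), 2) = Mul(Mul(Pow(-2, 2), 2), 2) = Mul(Mul(4, 2), 2) = Mul(8, 2) = 16)
G = -7 (G = Add(Rational(-3, 5), Mul(Rational(1, 5), Mul(16, -2))) = Add(Rational(-3, 5), Mul(Rational(1, 5), -32)) = Add(Rational(-3, 5), Rational(-32, 5)) = -7)
Mul(G, Add(-71, Pow(Add(D, 4), 2))) = Mul(-7, Add(-71, Pow(Add(16, 4), 2))) = Mul(-7, Add(-71, Pow(20, 2))) = Mul(-7, Add(-71, 400)) = Mul(-7, 329) = -2303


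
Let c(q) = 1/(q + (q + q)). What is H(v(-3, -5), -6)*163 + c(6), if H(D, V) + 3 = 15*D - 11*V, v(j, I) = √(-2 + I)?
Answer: 184843/18 + 2445*I*√7 ≈ 10269.0 + 6468.9*I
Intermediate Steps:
H(D, V) = -3 - 11*V + 15*D (H(D, V) = -3 + (15*D - 11*V) = -3 + (-11*V + 15*D) = -3 - 11*V + 15*D)
c(q) = 1/(3*q) (c(q) = 1/(q + 2*q) = 1/(3*q))
H(v(-3, -5), -6)*163 + c(6) = (-3 - 11*(-6) + 15*√(-2 - 5))*163 + (⅓)/6 = (-3 + 66 + 15*√(-7))*163 + (⅓)*(⅙) = (-3 + 66 + 15*(I*√7))*163 + 1/18 = (-3 + 66 + 15*I*√7)*163 + 1/18 = (63 + 15*I*√7)*163 + 1/18 = (10269 + 2445*I*√7) + 1/18 = 184843/18 + 2445*I*√7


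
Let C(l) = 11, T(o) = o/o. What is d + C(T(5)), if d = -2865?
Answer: -2854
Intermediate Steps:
T(o) = 1
d + C(T(5)) = -2865 + 11 = -2854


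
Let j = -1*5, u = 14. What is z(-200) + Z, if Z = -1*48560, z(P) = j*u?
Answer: -48630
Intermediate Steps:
j = -5
z(P) = -70 (z(P) = -5*14 = -70)
Z = -48560
z(-200) + Z = -70 - 48560 = -48630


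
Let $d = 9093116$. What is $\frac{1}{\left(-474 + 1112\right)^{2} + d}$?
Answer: $\frac{1}{9500160} \approx 1.0526 \cdot 10^{-7}$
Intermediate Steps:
$\frac{1}{\left(-474 + 1112\right)^{2} + d} = \frac{1}{\left(-474 + 1112\right)^{2} + 9093116} = \frac{1}{638^{2} + 9093116} = \frac{1}{407044 + 9093116} = \frac{1}{9500160}$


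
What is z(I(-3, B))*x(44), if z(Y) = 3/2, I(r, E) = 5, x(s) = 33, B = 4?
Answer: 99/2 ≈ 49.500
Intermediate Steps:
z(Y) = 3/2 (z(Y) = 3*(½) = 3/2)
z(I(-3, B))*x(44) = (3/2)*33 = 99/2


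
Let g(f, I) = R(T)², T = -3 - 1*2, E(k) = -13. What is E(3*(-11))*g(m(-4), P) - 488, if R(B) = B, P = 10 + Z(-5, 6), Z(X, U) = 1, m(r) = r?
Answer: -813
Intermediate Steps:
T = -5 (T = -3 - 2 = -5)
P = 11 (P = 10 + 1 = 11)
g(f, I) = 25 (g(f, I) = (-5)² = 25)
E(3*(-11))*g(m(-4), P) - 488 = -13*25 - 488 = -325 - 488 = -813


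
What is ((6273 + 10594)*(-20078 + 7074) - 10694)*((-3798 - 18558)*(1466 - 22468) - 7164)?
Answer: -102987403301446776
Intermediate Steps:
((6273 + 10594)*(-20078 + 7074) - 10694)*((-3798 - 18558)*(1466 - 22468) - 7164) = (16867*(-13004) - 10694)*(-22356*(-21002) - 7164) = (-219338468 - 10694)*(469520712 - 7164) = -219349162*469513548 = -102987403301446776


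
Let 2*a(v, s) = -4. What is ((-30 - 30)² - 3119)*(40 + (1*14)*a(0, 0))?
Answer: 5772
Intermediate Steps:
a(v, s) = -2 (a(v, s) = (½)*(-4) = -2)
((-30 - 30)² - 3119)*(40 + (1*14)*a(0, 0)) = ((-30 - 30)² - 3119)*(40 + (1*14)*(-2)) = ((-60)² - 3119)*(40 + 14*(-2)) = (3600 - 3119)*(40 - 28) = 481*12 = 5772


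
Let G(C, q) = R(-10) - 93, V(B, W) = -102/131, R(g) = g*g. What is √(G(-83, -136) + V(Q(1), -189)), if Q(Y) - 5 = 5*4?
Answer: √106765/131 ≈ 2.4943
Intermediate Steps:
R(g) = g²
Q(Y) = 25 (Q(Y) = 5 + 5*4 = 5 + 20 = 25)
V(B, W) = -102/131 (V(B, W) = -102*1/131 = -102/131)
G(C, q) = 7 (G(C, q) = (-10)² - 93 = 100 - 93 = 7)
√(G(-83, -136) + V(Q(1), -189)) = √(7 - 102/131) = √(815/131) = √106765/131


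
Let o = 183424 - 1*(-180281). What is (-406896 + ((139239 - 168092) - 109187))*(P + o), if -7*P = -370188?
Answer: -227014343304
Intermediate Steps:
P = 52884 (P = -1/7*(-370188) = 52884)
o = 363705 (o = 183424 + 180281 = 363705)
(-406896 + ((139239 - 168092) - 109187))*(P + o) = (-406896 + ((139239 - 168092) - 109187))*(52884 + 363705) = (-406896 + (-28853 - 109187))*416589 = (-406896 - 138040)*416589 = -544936*416589 = -227014343304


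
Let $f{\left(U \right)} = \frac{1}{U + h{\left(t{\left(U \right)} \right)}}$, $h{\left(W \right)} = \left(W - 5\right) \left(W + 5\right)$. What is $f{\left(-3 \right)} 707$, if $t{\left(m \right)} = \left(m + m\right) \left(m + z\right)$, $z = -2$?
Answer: $\frac{707}{872} \approx 0.81078$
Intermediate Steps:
$t{\left(m \right)} = 2 m \left(-2 + m\right)$ ($t{\left(m \right)} = \left(m + m\right) \left(m - 2\right) = 2 m \left(-2 + m\right)$)
$h{\left(W \right)} = \left(-5 + W\right) \left(5 + W\right)$
$f{\left(U \right)} = \frac{1}{-25 + U + 4 U^{2} \left(-2 + U\right)^{2}}$ ($f{\left(U \right)} = \frac{1}{U + \left(-25 + \left(2 U \left(-2 + U\right)\right)^{2}\right)} = \frac{1}{U + \left(-25 + 4 U^{2} \left(-2 + U\right)^{2}\right)} = \frac{1}{-25 + U + 4 U^{2} \left(-2 + U\right)^{2}}$)
$f{\left(-3 \right)} 707 = \frac{1}{-25 - 3 + 4 \left(-3\right)^{2} \left(-2 - 3\right)^{2}} \cdot 707 = \frac{1}{-25 - 3 + 4 \cdot 9 \left(-5\right)^{2}} \cdot 707 = \frac{1}{-25 - 3 + 4 \cdot 9 \cdot 25} \cdot 707 = \frac{1}{-25 - 3 + 900} \cdot 707 = \frac{1}{872} \cdot 707 = \frac{707}{872}$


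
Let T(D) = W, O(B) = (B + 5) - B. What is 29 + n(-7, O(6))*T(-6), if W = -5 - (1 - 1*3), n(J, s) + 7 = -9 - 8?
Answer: 101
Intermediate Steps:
O(B) = 5 (O(B) = (5 + B) - B = 5)
n(J, s) = -24 (n(J, s) = -7 + (-9 - 8) = -7 - 17 = -24)
W = -3 (W = -5 - (1 - 3) = -5 - 1*(-2) = -5 + 2 = -3)
T(D) = -3
29 + n(-7, O(6))*T(-6) = 29 - 24*(-3) = 29 + 72 = 101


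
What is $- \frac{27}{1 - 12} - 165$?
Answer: $- \frac{1788}{11} \approx -162.55$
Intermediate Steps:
$- \frac{27}{1 - 12} - 165 = - \frac{27}{-11} - 165 = \left(-27\right) \left(- \frac{1}{11}\right) - 165 = \frac{27}{11} - 165 = - \frac{1788}{11}$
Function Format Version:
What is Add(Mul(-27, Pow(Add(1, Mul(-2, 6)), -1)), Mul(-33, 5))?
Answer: Rational(-1788, 11) ≈ -162.55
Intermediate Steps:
Add(Mul(-27, Pow(Add(1, Mul(-2, 6)), -1)), Mul(-33, 5)) = Add(Mul(-27, Pow(Add(1, -12), -1)), -165) = Add(Mul(-27, Pow(-11, -1)), -165) = Add(Mul(-27, Rational(-1, 11)), -165) = Add(Rational(27, 11), -165) = Rational(-1788, 11)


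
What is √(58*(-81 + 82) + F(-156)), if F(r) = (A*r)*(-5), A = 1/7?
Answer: √8302/7 ≈ 13.016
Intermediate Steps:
A = ⅐ ≈ 0.14286
F(r) = -5*r/7 (F(r) = (r/7)*(-5) = -5*r/7)
√(58*(-81 + 82) + F(-156)) = √(58*(-81 + 82) - 5/7*(-156)) = √(58*1 + 780/7) = √(58 + 780/7) = √(1186/7) = √8302/7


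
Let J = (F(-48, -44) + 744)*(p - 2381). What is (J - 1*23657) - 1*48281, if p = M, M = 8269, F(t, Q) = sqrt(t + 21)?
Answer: 4308734 + 17664*I*sqrt(3) ≈ 4.3087e+6 + 30595.0*I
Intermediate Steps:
F(t, Q) = sqrt(21 + t)
p = 8269
J = 4380672 + 17664*I*sqrt(3) (J = (sqrt(21 - 48) + 744)*(8269 - 2381) = (sqrt(-27) + 744)*5888 = (3*I*sqrt(3) + 744)*5888 = (744 + 3*I*sqrt(3))*5888 = 4380672 + 17664*I*sqrt(3) ≈ 4.3807e+6 + 30595.0*I)
(J - 1*23657) - 1*48281 = ((4380672 + 17664*I*sqrt(3)) - 1*23657) - 1*48281 = ((4380672 + 17664*I*sqrt(3)) - 23657) - 48281 = (4357015 + 17664*I*sqrt(3)) - 48281 = 4308734 + 17664*I*sqrt(3)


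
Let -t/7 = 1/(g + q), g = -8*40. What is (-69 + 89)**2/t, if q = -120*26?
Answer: 1376000/7 ≈ 1.9657e+5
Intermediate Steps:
q = -3120
g = -320
t = 7/3440 (t = -7/(-320 - 3120) = -7/(-3440) = -7*(-1/3440) = 7/3440 ≈ 0.0020349)
(-69 + 89)**2/t = (-69 + 89)**2/(7/3440) = 20**2*(3440/7) = 400*(3440/7) = 1376000/7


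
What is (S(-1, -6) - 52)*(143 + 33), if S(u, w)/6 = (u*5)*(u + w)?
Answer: 27808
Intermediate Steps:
S(u, w) = 30*u*(u + w) (S(u, w) = 6*((u*5)*(u + w)) = 6*((5*u)*(u + w)) = 6*(5*u*(u + w)) = 30*u*(u + w))
(S(-1, -6) - 52)*(143 + 33) = (30*(-1)*(-1 - 6) - 52)*(143 + 33) = (30*(-1)*(-7) - 52)*176 = (210 - 52)*176 = 158*176 = 27808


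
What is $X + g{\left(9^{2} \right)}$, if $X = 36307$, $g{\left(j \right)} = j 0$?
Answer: $36307$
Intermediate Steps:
$g{\left(j \right)} = 0$
$X + g{\left(9^{2} \right)} = 36307 + 0 = 36307$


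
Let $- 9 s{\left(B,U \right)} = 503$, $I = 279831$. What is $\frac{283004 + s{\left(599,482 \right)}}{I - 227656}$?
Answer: $\frac{2546533}{469575} \approx 5.4231$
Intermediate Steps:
$s{\left(B,U \right)} = - \frac{503}{9}$ ($s{\left(B,U \right)} = \left(- \frac{1}{9}\right) 503 = - \frac{503}{9}$)
$\frac{283004 + s{\left(599,482 \right)}}{I - 227656} = \frac{283004 - \frac{503}{9}}{279831 - 227656} = \frac{2546533}{9 \cdot 52175} = \frac{2546533}{9} \cdot \frac{1}{52175} = \frac{2546533}{469575}$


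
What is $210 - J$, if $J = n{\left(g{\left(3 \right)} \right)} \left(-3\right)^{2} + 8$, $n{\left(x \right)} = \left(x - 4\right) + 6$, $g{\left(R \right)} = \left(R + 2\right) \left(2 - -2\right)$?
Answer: $4$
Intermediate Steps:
$g{\left(R \right)} = 8 + 4 R$ ($g{\left(R \right)} = \left(2 + R\right) \left(2 + 2\right) = \left(2 + R\right) 4 = 8 + 4 R$)
$n{\left(x \right)} = 2 + x$ ($n{\left(x \right)} = \left(-4 + x\right) + 6 = 2 + x$)
$J = 206$ ($J = \left(2 + \left(8 + 4 \cdot 3\right)\right) \left(-3\right)^{2} + 8 = \left(2 + \left(8 + 12\right)\right) 9 + 8 = \left(2 + 20\right) 9 + 8 = 22 \cdot 9 + 8 = 198 + 8 = 206$)
$210 - J = 210 - 206 = 4$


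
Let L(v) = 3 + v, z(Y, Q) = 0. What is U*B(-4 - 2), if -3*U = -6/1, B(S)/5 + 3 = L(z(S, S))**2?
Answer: 60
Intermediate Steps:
B(S) = 30 (B(S) = -15 + 5*(3 + 0)**2 = -15 + 5*3**2 = -15 + 5*9 = -15 + 45 = 30)
U = 2 (U = -(-2)/1 = -(-2) = -1/3*(-6) = 2)
U*B(-4 - 2) = 2*30 = 60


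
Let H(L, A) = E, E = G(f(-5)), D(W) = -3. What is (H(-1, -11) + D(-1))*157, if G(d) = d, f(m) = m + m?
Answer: -2041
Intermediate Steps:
f(m) = 2*m
E = -10 (E = 2*(-5) = -10)
H(L, A) = -10
(H(-1, -11) + D(-1))*157 = (-10 - 3)*157 = -13*157 = -2041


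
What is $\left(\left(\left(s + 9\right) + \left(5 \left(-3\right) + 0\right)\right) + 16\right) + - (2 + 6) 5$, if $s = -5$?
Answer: $-35$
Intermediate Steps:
$\left(\left(\left(s + 9\right) + \left(5 \left(-3\right) + 0\right)\right) + 16\right) + - (2 + 6) 5 = \left(\left(\left(-5 + 9\right) + \left(5 \left(-3\right) + 0\right)\right) + 16\right) + - (2 + 6) 5 = \left(\left(4 + \left(-15 + 0\right)\right) + 16\right) + \left(-1\right) 8 \cdot 5 = \left(\left(4 - 15\right) + 16\right) - 40 = \left(-11 + 16\right) - 40 = 5 - 40 = -35$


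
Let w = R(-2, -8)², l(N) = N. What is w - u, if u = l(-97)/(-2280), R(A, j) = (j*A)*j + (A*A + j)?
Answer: 39726623/2280 ≈ 17424.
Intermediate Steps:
R(A, j) = j + A² + A*j² (R(A, j) = (A*j)*j + (A² + j) = A*j² + (j + A²) = j + A² + A*j²)
w = 17424 (w = (-8 + (-2)² - 2*(-8)²)² = (-8 + 4 - 2*64)² = (-8 + 4 - 128)² = (-132)² = 17424)
u = 97/2280 (u = -97/(-2280) = -97*(-1/2280) = 97/2280 ≈ 0.042544)
w - u = 17424 - 1*97/2280 = 17424 - 97/2280 = 39726623/2280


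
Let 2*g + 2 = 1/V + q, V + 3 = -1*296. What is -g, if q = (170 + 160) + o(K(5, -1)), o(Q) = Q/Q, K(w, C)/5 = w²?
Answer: -49185/299 ≈ -164.50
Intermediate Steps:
K(w, C) = 5*w²
o(Q) = 1
q = 331 (q = (170 + 160) + 1 = 330 + 1 = 331)
V = -299 (V = -3 - 1*296 = -3 - 296 = -299)
g = 49185/299 (g = -1 + (1/(-299) + 331)/2 = -1 + (-1/299 + 331)/2 = -1 + (½)*(98968/299) = -1 + 49484/299 = 49185/299 ≈ 164.50)
-g = -1*49185/299 = -49185/299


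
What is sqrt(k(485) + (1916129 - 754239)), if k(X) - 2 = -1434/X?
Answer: sqrt(273305350210)/485 ≈ 1077.9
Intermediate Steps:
k(X) = 2 - 1434/X
sqrt(k(485) + (1916129 - 754239)) = sqrt((2 - 1434/485) + (1916129 - 754239)) = sqrt((2 - 1434*1/485) + 1161890) = sqrt((2 - 1434/485) + 1161890) = sqrt(-464/485 + 1161890) = sqrt(563516186/485) = sqrt(273305350210)/485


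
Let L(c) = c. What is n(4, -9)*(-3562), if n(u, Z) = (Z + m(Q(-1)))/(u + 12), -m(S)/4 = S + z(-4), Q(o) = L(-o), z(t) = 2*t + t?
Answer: -62335/8 ≈ -7791.9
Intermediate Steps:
z(t) = 3*t
Q(o) = -o
m(S) = 48 - 4*S (m(S) = -4*(S + 3*(-4)) = -4*(S - 12) = -4*(-12 + S) = 48 - 4*S)
n(u, Z) = (44 + Z)/(12 + u) (n(u, Z) = (Z + (48 - (-4)*(-1)))/(u + 12) = (Z + (48 - 4*1))/(12 + u) = (Z + (48 - 4))/(12 + u) = (Z + 44)/(12 + u) = (44 + Z)/(12 + u))
n(4, -9)*(-3562) = ((44 - 9)/(12 + 4))*(-3562) = (35/16)*(-3562) = -62335/8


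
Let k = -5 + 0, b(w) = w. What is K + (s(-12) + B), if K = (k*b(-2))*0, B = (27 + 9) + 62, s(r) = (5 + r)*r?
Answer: 182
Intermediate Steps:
s(r) = r*(5 + r)
k = -5
B = 98 (B = 36 + 62 = 98)
K = 0 (K = -5*(-2)*0 = 10*0 = 0)
K + (s(-12) + B) = 0 + (-12*(5 - 12) + 98) = 0 + (-12*(-7) + 98) = 0 + (84 + 98) = 0 + 182 = 182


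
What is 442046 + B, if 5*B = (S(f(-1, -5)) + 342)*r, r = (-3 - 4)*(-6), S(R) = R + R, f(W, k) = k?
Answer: 2224174/5 ≈ 4.4484e+5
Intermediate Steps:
S(R) = 2*R
r = 42 (r = -7*(-6) = 42)
B = 13944/5 (B = ((2*(-5) + 342)*42)/5 = ((-10 + 342)*42)/5 = (332*42)/5 = (1/5)*13944 = 13944/5 ≈ 2788.8)
442046 + B = 442046 + 13944/5 = 2224174/5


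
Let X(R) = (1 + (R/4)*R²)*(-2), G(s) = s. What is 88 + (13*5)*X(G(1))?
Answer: -149/2 ≈ -74.500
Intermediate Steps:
X(R) = -2 - R³/2 (X(R) = (1 + (R*(¼))*R²)*(-2) = (1 + (R/4)*R²)*(-2) = (1 + R³/4)*(-2) = -2 - R³/2)
88 + (13*5)*X(G(1)) = 88 + (13*5)*(-2 - ½*1³) = 88 + 65*(-2 - ½*1) = 88 + 65*(-2 - ½) = 88 + 65*(-5/2) = 88 - 325/2 = -149/2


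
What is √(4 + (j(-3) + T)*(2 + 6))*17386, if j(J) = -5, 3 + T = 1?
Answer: 34772*I*√13 ≈ 1.2537e+5*I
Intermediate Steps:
T = -2 (T = -3 + 1 = -2)
√(4 + (j(-3) + T)*(2 + 6))*17386 = √(4 + (-5 - 2)*(2 + 6))*17386 = √(4 - 7*8)*17386 = √(4 - 56)*17386 = √(-52)*17386 = (2*I*√13)*17386 = 34772*I*√13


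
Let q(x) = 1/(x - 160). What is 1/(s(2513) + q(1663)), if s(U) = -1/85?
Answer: -127755/1418 ≈ -90.095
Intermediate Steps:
q(x) = 1/(-160 + x)
s(U) = -1/85 (s(U) = -1*1/85 = -1/85)
1/(s(2513) + q(1663)) = 1/(-1/85 + 1/(-160 + 1663)) = 1/(-1/85 + 1/1503) = 1/(-1418/127755) = -127755/1418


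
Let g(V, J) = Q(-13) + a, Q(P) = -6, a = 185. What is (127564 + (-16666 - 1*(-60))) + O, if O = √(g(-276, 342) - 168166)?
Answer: 110958 + I*√167987 ≈ 1.1096e+5 + 409.86*I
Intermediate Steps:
g(V, J) = 179 (g(V, J) = -6 + 185 = 179)
O = I*√167987 (O = √(179 - 168166) = √(-167987) = I*√167987 ≈ 409.86*I)
(127564 + (-16666 - 1*(-60))) + O = (127564 + (-16666 - 1*(-60))) + I*√167987 = (127564 + (-16666 + 60)) + I*√167987 = (127564 - 16606) + I*√167987 = 110958 + I*√167987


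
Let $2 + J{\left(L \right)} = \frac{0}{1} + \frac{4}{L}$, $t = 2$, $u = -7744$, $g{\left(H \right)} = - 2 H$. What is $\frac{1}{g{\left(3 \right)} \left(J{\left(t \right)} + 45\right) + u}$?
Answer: $- \frac{1}{8014} \approx -0.00012478$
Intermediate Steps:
$J{\left(L \right)} = -2 + \frac{4}{L}$ ($J{\left(L \right)} = -2 + \left(\frac{0}{1} + \frac{4}{L}\right) = -2 + \left(0 \cdot 1 + \frac{4}{L}\right) = -2 + \left(0 + \frac{4}{L}\right) = -2 + \frac{4}{L}$)
$\frac{1}{g{\left(3 \right)} \left(J{\left(t \right)} + 45\right) + u} = \frac{1}{\left(-2\right) 3 \left(\left(-2 + \frac{4}{2}\right) + 45\right) - 7744} = \frac{1}{- 6 \left(\left(-2 + 4 \cdot \frac{1}{2}\right) + 45\right) - 7744} = \frac{1}{- 6 \left(\left(-2 + 2\right) + 45\right) - 7744} = \frac{1}{- 6 \left(0 + 45\right) - 7744} = \frac{1}{\left(-6\right) 45 - 7744} = \frac{1}{-270 - 7744} = \frac{1}{-8014} = - \frac{1}{8014}$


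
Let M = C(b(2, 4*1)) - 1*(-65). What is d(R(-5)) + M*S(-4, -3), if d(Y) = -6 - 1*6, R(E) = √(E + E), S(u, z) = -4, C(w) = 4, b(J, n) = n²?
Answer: -288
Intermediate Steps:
M = 69 (M = 4 - 1*(-65) = 4 + 65 = 69)
R(E) = √2*√E (R(E) = √(2*E) = √2*√E)
d(Y) = -12 (d(Y) = -6 - 6 = -12)
d(R(-5)) + M*S(-4, -3) = -12 + 69*(-4) = -12 - 276 = -288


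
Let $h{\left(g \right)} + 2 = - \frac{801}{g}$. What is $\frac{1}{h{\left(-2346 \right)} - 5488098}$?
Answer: $- \frac{782}{4291693933} \approx -1.8221 \cdot 10^{-7}$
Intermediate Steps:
$h{\left(g \right)} = -2 - \frac{801}{g}$
$\frac{1}{h{\left(-2346 \right)} - 5488098} = \frac{1}{\left(-2 - \frac{801}{-2346}\right) - 5488098} = \frac{1}{\left(-2 - - \frac{267}{782}\right) - 5488098} = \frac{1}{\left(-2 + \frac{267}{782}\right) - 5488098} = \frac{1}{- \frac{1297}{782} - 5488098} = \frac{1}{- \frac{4291693933}{782}} = - \frac{782}{4291693933}$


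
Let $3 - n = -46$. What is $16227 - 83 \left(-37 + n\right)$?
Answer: $15231$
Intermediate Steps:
$n = 49$ ($n = 3 - -46 = 3 + 46 = 49$)
$16227 - 83 \left(-37 + n\right) = 16227 - 83 \left(-37 + 49\right) = 16227 - 996 = 15231$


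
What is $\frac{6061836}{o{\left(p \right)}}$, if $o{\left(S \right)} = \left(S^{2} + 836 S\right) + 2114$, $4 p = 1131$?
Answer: $\frac{96989376}{5095049} \approx 19.036$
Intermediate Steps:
$p = \frac{1131}{4}$ ($p = \frac{1}{4} \cdot 1131 = \frac{1131}{4} \approx 282.75$)
$o{\left(S \right)} = 2114 + S^{2} + 836 S$
$\frac{6061836}{o{\left(p \right)}} = \frac{6061836}{2114 + \left(\frac{1131}{4}\right)^{2} + 836 \cdot \frac{1131}{4}} = \frac{6061836}{2114 + \frac{1279161}{16} + 236379} = \frac{6061836}{\frac{5095049}{16}} = 6061836 \cdot \frac{16}{5095049} = \frac{96989376}{5095049}$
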